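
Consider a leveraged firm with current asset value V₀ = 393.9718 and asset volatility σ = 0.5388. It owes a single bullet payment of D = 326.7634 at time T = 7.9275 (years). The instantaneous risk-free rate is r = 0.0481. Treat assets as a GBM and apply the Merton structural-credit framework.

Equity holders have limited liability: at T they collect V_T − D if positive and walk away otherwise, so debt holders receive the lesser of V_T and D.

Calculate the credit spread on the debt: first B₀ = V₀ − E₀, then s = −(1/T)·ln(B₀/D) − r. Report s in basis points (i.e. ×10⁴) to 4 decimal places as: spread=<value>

Work the structural quantities from V₀ = 393.9718 against face 326.7634:
d₁ = [ln(V₀/D) + (r + σ²/2)T] / (σ√T)
   = [ln(393.9718/326.7634) + (0.0481 + 0.5·0.5388²)·7.9275] / (0.5388·√7.9275)
   = [0.187043 + 1.532011] / 1.517035 = 1.133167
d₂ = d₁ − σ√T = 1.133167 − 1.517035 = -0.383869
N(d₁) = 0.871428,  N(d₂) = 0.350538,  e^(−rT) = 0.682964
E₀ = V₀·N(d₁) − D·e^(−rT)·N(d₂)
   = 393.9718·0.871428 − 326.7634·0.682964·0.350538 = 265.089265
B₀ = V₀ − E₀ = 393.9718 − 265.089265 = 128.882535
spread = −(1/T)·ln(B₀/D) − r = −(1/7.9275)·ln(128.882535/326.7634) − 0.0481 = 0.06925540
in basis points: 0.06925540 × 10⁴ = 692.5540 bp

spread=692.5540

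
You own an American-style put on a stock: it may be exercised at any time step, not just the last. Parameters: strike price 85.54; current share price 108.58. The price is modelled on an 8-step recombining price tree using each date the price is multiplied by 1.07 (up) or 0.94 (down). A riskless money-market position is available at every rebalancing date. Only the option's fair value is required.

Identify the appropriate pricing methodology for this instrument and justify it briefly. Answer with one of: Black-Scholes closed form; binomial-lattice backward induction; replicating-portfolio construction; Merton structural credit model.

Key observation: the exercise right at every one of the 8 steps is what matters: each node needs max(85.54 − S, continuation), which only the stepwise tree valuation starting from spot 108.58 delivers.

framework: binomial-lattice backward induction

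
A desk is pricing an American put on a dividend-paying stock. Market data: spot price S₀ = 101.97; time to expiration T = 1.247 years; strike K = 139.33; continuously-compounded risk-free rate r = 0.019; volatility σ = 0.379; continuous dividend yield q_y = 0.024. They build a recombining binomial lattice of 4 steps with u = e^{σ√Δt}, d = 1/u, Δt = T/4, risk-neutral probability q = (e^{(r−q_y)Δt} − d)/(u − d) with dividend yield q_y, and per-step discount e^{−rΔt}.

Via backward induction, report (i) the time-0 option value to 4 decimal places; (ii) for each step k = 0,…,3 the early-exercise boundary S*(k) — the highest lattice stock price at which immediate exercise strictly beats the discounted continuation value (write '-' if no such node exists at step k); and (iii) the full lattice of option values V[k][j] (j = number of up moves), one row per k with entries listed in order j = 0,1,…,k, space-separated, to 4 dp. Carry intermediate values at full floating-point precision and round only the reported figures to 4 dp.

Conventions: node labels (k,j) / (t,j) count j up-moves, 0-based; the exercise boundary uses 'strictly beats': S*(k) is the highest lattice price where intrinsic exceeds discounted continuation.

price = 44.1869
boundary = - - 66.7833 82.5221
tree:
44.1869
57.9990 27.4570
72.5467 40.5317 11.4281
85.2838 56.8079 20.6628 0.0000
95.5916 72.5467 37.3600 0.0000 0.0000

params: Δt=0.31175 u=1.23567 d=0.80928 q=0.44364 e^(-rΔt)=0.99409
t_4 payoffs: 95.5916 72.5467 37.3600 0.0000 0.0000
t_3: node(3,0) S=54.0462 payoff=85.2838 vs cont=84.8638 → 85.2838 [stop]  node(3,1) S=82.5221 payoff=56.8079 vs cont=56.6002 → 56.8079 [stop]  node(3,2) S=126.0012 payoff=13.3288 vs cont=20.6628 → 20.6628 [wait]  node(3,3) S=192.3887 payoff=0.0000 vs cont=0.0000 → 0.0000 [wait]  ⇒ S*(3)=82.5221
t_2: node(2,0) S=66.7833 payoff=72.5467 vs cont=72.2217 → 72.5467 [stop]  node(2,1) S=101.9700 payoff=37.3600 vs cont=40.5317 → 40.5317 [wait]  node(2,2) S=155.6959 payoff=0.0000 vs cont=11.4281 → 11.4281 [wait]  ⇒ S*(2)=66.7833
t_1: node(1,0) S=82.5221 payoff=56.8079 vs cont=57.9990 → 57.9990 [wait]  node(1,1) S=126.0012 payoff=13.3288 vs cont=27.4570 → 27.4570 [wait]  ⇒ S*(1)=-
t_0: node(0,0) S=101.9700 payoff=37.3600 vs cont=44.1869 → 44.1869 [wait]  ⇒ S*(0)=-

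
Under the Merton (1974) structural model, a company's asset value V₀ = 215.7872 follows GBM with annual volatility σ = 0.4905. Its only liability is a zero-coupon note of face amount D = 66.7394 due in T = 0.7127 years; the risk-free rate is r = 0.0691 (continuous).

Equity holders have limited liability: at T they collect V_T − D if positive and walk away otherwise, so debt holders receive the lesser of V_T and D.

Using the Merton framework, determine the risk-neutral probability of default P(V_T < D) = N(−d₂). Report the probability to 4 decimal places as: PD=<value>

PD=0.0030

Equity is a call on the firm's assets struck at D = 66.7394:
d₁ = [ln(V₀/D) + (r + σ²/2)T] / (σ√T)
   = [ln(215.7872/66.7394) + (0.0691 + 0.5·0.4905²)·0.7127] / (0.4905·√0.7127)
   = [1.173497 + 0.134982] / 0.414088 = 3.159908
d₂ = d₁ − σ√T = 3.159908 − 0.414088 = 2.745820
risk-neutral PD = N(−d₂) = N(-2.745820) = 0.003018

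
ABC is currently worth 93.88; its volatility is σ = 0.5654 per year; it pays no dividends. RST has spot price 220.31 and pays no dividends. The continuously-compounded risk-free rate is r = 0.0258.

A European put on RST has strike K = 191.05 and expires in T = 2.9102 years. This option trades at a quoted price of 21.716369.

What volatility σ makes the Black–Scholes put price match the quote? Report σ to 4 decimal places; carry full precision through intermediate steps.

sigma = 0.2969

At σ = 0.2969 the Black–Scholes value reproduces the quote:
σ√T = 0.2969·√2.9102 = 0.506491
d₁ = (ln(S/K) + (r+σ²/2)T) / (σ√T) = (ln(220.31/191.05) + (0.0258+0.2969²/2)·2.9102) / 0.506491 = (0.142500 + 0.203350) / 0.506491 = 0.682836
d₂ = d₁ − σ√T = 0.682836 − 0.506491 = 0.176345
e^{−rT} = 0.927666
N(−d₁) = 0.247355,  N(−d₂) = 0.430011
V = K·e^{−rT}·N(−d₂) − S·N(−d₁) = 76.211211 − 54.494842 = 21.716369 (equal to the quote); since ∂V/∂σ > 0 for all σ, the implied volatility is unique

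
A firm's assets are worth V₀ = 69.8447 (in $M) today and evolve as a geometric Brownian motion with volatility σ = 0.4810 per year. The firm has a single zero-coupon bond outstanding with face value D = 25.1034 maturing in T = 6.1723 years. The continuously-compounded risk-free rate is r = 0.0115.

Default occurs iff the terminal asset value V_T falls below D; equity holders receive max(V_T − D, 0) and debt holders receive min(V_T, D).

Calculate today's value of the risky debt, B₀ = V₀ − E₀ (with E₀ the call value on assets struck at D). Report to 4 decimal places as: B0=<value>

B0=19.1585

Equity is a call on the firm's assets struck at D = 25.1034:
d₁ = [ln(V₀/D) + (r + σ²/2)T] / (σ√T)
   = [ln(69.8447/25.1034) + (0.0115 + 0.5·0.4810²)·6.1723] / (0.4810·√6.1723)
   = [1.023271 + 0.784996] / 1.195002 = 1.513192
d₂ = d₁ − σ√T = 1.513192 − 1.195002 = 0.318190
N(d₁) = 0.934885,  N(d₂) = 0.624830,  e^(−rT) = 0.931479
E₀ = V₀·N(d₁) − D·e^(−rT)·N(d₂)
   = 69.8447·0.934885 − 25.1034·0.931479·0.624830 = 50.686156
B₀ = V₀ − E₀ = 69.8447 − 50.686156 = 19.158544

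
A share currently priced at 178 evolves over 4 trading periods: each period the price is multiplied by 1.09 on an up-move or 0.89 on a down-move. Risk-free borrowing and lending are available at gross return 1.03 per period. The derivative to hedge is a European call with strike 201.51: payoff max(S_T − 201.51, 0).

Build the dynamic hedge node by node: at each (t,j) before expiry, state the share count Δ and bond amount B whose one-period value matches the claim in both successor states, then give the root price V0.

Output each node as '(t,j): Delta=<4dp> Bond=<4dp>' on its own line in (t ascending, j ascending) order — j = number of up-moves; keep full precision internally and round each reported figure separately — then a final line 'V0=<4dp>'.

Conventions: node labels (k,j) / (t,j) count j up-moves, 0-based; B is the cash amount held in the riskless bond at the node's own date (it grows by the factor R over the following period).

(0,0): Delta=0.4479 Bond=-67.7719
(1,0): Delta=0.0532 Bond=-7.2804
(1,1): Delta=0.5860 Bond=-96.6014
(2,0): Delta=0.0000 Bond=0.0000
(2,1): Delta=0.0718 Bond=-10.7127
(2,2): Delta=0.7659 Bond=-137.5509
(3,0): Delta=0.0000 Bond=0.0000
(3,1): Delta=0.0000 Bond=0.0000
(3,2): Delta=0.0969 Bond=-15.7629
(3,3): Delta=1.0000 Bond=-195.6408
V0=11.9475

No-arbitrage ⇒ martingale measure with p* = (R−d)/(u−d) = 0.7000.
At maturity the claim pays: V(4,0)=0.0000, V(4,1)=0.0000, V(4,2)=0.0000, V(4,3)=3.6485, V(4,4)=49.7515
  t=3,j=0: stock 125.4845 → up 136.7781 (V=0.0000), down 111.6812 (V=0.0000). Price 0.0000; hedge Δ=0.0000, bond B=0.0000.
  t=3,j=1: stock 153.6832 → up 167.5147 (V=0.0000), down 136.7781 (V=0.0000). Price 0.0000; hedge Δ=0.0000, bond B=0.0000.
  t=3,j=2: stock 188.2188 → up 205.1585 (V=3.6485), down 167.5147 (V=0.0000). Price 2.4796; hedge Δ=0.0969, bond B=-15.7629.
  t=3,j=3: stock 230.5152 → up 251.2615 (V=49.7515), down 205.1585 (V=3.6485). Price 34.8744; hedge Δ=1.0000, bond B=-195.6408.
  t=2,j=0: stock 140.9938 → up 153.6832 (V=0.0000), down 125.4845 (V=0.0000). Price 0.0000; hedge Δ=0.0000, bond B=0.0000.
  t=2,j=1: stock 172.6778 → up 188.2188 (V=2.4796), down 153.6832 (V=0.0000). Price 1.6851; hedge Δ=0.0718, bond B=-10.7127.
  t=2,j=2: stock 211.4818 → up 230.5152 (V=34.8744), down 188.2188 (V=2.4796). Price 24.4232; hedge Δ=0.7659, bond B=-137.5509.
  t=1,j=0: stock 158.4200 → up 172.6778 (V=1.6851), down 140.9938 (V=0.0000). Price 1.1452; hedge Δ=0.0532, bond B=-7.2804.
  t=1,j=1: stock 194.0200 → up 211.4818 (V=24.4232), down 172.6778 (V=1.6851). Price 17.0891; hedge Δ=0.5860, bond B=-96.6014.
  t=0,j=0: stock 178.0000 → up 194.0200 (V=17.0891), down 158.4200 (V=1.1452). Price 11.9475; hedge Δ=0.4479, bond B=-67.7719.
Verification: the root portfolio costs Δ(0,0)·S0 + B(0,0) = 11.9475, matching V0.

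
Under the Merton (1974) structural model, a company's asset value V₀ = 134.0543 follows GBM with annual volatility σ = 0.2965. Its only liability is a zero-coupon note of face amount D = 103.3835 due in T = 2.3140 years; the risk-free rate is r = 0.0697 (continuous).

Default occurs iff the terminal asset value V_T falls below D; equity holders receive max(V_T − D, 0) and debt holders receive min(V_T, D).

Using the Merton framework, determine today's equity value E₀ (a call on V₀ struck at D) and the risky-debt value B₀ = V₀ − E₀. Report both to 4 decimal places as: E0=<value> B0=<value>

Work the structural quantities from V₀ = 134.0543 against face 103.3835:
d₁ = [ln(V₀/D) + (r + σ²/2)T] / (σ√T)
   = [ln(134.0543/103.3835) + (0.0697 + 0.5·0.2965²)·2.3140] / (0.2965·√2.3140)
   = [0.259800 + 0.263000] / 0.451031 = 1.159122
d₂ = d₁ − σ√T = 1.159122 − 0.451031 = 0.708091
N(d₁) = 0.876797,  N(d₂) = 0.760556,  e^(−rT) = 0.851049
E₀ = V₀·N(d₁) − D·e^(−rT)·N(d₂)
   = 134.0543·0.876797 − 103.3835·0.851049·0.760556 = 50.621343
B₀ = V₀ − E₀ = 134.0543 − 50.621343 = 83.432957

E0=50.6213 B0=83.4330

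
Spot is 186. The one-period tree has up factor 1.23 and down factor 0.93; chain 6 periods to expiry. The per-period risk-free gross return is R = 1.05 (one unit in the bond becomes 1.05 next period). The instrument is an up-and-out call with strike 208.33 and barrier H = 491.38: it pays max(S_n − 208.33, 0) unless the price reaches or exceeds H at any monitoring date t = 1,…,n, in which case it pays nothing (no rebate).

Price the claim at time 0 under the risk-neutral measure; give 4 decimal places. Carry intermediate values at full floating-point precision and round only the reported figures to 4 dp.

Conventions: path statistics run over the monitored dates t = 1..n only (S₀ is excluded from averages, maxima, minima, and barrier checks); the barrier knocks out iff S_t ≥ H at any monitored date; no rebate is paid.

price = 37.8424

No-arbitrage gives p* = (R−d)/(u−d) = 0.4000: enumerate every path, weight its payoff by its p*-probability, and discount by R^6.
Enumerate all 2^6 = 64 price paths (U = up ×1.23, D = down ×0.93); each path with k up-moves has probability p*^k·(1−p*)^(6−k).
DDDDDD: M=172.9800, payoff=0.0000, prob=0.046656
UDDDDD: M=228.7800, payoff=0.0000, prob=0.031104
DUDDDD: M=212.7654, payoff=0.0000, prob=0.031104
UUDDDD: M=281.3994, payoff=2.1714, prob=0.020736
DDUDDD: M=197.8718, payoff=0.0000, prob=0.031104
UDUDDD: M=261.7014, payoff=2.1714, prob=0.020736
DUUDDD: M=261.7014, payoff=2.1714, prob=0.020736
UUUDDD: M=346.1213, payoff=70.0751, prob=0.013824
DDDUDD: M=184.0208, payoff=0.0000, prob=0.031104
UDDUDD: M=243.3823, payoff=2.1714, prob=0.020736
DUDUDD: M=243.3823, payoff=2.1714, prob=0.020736
UUDUDD: M=321.8928, payoff=70.0751, prob=0.013824
DDUUDD: M=243.3823, payoff=2.1714, prob=0.020736
UDUUDD: M=321.8928, payoff=70.0751, prob=0.013824
DUUUDD: M=321.8928, payoff=70.0751, prob=0.013824
UUUUDD: M=425.7292, payoff=159.8831, prob=0.009216
DDDDUD: M=172.9800, payoff=0.0000, prob=0.031104
UDDDUD: M=228.7800, payoff=2.1714, prob=0.020736
DUDDUD: M=226.3456, payoff=2.1714, prob=0.020736
UUDDUD: M=299.3603, payoff=70.0751, prob=0.013824
DDUDUD: M=226.3456, payoff=2.1714, prob=0.020736
UDUDUD: M=299.3603, payoff=70.0751, prob=0.013824
DUUDUD: M=299.3603, payoff=70.0751, prob=0.013824
UUUDUD: M=395.9281, payoff=159.8831, prob=0.009216
DDDUUD: M=226.3456, payoff=2.1714, prob=0.020736
UDDUUD: M=299.3603, payoff=70.0751, prob=0.013824
DUDUUD: M=299.3603, payoff=70.0751, prob=0.013824
UUDUUD: M=395.9281, payoff=159.8831, prob=0.009216
DDUUUD: M=299.3603, payoff=70.0751, prob=0.013824
UDUUUD: M=395.9281, payoff=159.8831, prob=0.009216
DUUUUD: M=395.9281, payoff=159.8831, prob=0.009216
UUUUUD: M=523.6469, payoff=0.0000, prob=0.006144
DDDDDU: M=172.9800, payoff=0.0000, prob=0.031104
UDDDDU: M=228.7800, payoff=2.1714, prob=0.020736
DUDDDU: M=212.7654, payoff=2.1714, prob=0.020736
UUDDDU: M=281.3994, payoff=70.0751, prob=0.013824
DDUDDU: M=210.5014, payoff=2.1714, prob=0.020736
UDUDDU: M=278.4051, payoff=70.0751, prob=0.013824
DUUDDU: M=278.4051, payoff=70.0751, prob=0.013824
UUUDDU: M=368.2131, payoff=159.8831, prob=0.009216
DDDUDU: M=210.5014, payoff=2.1714, prob=0.020736
UDDUDU: M=278.4051, payoff=70.0751, prob=0.013824
DUDUDU: M=278.4051, payoff=70.0751, prob=0.013824
UUDUDU: M=368.2131, payoff=159.8831, prob=0.009216
DDUUDU: M=278.4051, payoff=70.0751, prob=0.013824
UDUUDU: M=368.2131, payoff=159.8831, prob=0.009216
DUUUDU: M=368.2131, payoff=159.8831, prob=0.009216
UUUUDU: M=486.9916, payoff=278.6616, prob=0.006144
DDDDUU: M=210.5014, payoff=2.1714, prob=0.020736
UDDDUU: M=278.4051, payoff=70.0751, prob=0.013824
DUDDUU: M=278.4051, payoff=70.0751, prob=0.013824
UUDDUU: M=368.2131, payoff=159.8831, prob=0.009216
DDUDUU: M=278.4051, payoff=70.0751, prob=0.013824
UDUDUU: M=368.2131, payoff=159.8831, prob=0.009216
DUUDUU: M=368.2131, payoff=159.8831, prob=0.009216
UUUDUU: M=486.9916, payoff=278.6616, prob=0.006144
DDDUUU: M=278.4051, payoff=70.0751, prob=0.013824
UDDUUU: M=368.2131, payoff=159.8831, prob=0.009216
DUDUUU: M=368.2131, payoff=159.8831, prob=0.009216
UUDUUU: M=486.9916, payoff=278.6616, prob=0.006144
DDUUUU: M=368.2131, payoff=159.8831, prob=0.009216
UDUUUU: M=486.9916, payoff=278.6616, prob=0.006144
DUUUUU: M=486.9916, payoff=278.6616, prob=0.006144
UUUUUU: M=644.0856, payoff=0.0000, prob=0.004096
Price = Σ prob·payoff / R^6 = 50.712470 / 1.340096 = 37.8424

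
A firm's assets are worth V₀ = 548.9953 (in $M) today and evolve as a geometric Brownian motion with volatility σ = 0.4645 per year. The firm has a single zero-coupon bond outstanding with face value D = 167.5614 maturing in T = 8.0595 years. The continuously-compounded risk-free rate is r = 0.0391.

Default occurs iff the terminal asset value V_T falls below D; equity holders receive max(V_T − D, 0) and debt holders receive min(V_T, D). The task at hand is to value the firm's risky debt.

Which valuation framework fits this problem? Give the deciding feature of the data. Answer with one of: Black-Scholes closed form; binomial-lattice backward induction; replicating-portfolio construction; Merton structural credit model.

framework: Merton structural credit model

Key observation: the data describe a firm's assets (V₀ = 548.9953, GBM) and a single zero-coupon debt of face 167.5614, so credit quantities follow from equity-as-call in the structural model.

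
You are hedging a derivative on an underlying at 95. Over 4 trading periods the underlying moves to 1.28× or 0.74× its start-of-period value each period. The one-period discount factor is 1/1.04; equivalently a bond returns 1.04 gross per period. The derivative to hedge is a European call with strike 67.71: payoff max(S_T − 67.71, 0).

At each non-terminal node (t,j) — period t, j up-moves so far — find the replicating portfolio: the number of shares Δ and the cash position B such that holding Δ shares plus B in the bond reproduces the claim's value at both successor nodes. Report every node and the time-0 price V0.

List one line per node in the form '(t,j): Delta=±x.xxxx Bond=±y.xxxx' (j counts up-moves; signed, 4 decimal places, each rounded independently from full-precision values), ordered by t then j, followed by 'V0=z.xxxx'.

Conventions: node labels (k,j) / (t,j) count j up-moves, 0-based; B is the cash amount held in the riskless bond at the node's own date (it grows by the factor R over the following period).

The replicating-portfolio and risk-neutral prices coincide; use p* = (1.04−0.74)/(1.28−0.74) = 0.5556 for the latter.
Terminal payoffs: V(4,0)=0.0000, V(4,1)=0.0000, V(4,2)=17.5228, V(4,3)=79.7198, V(4,4)=187.3037
(3,0): S=38.4963. Δ = (V_up−V_dn)/(S_up−S_dn) = (0.0000−0.0000)/(49.2752−28.4872) = 0.0000. V = [p*·0.0000 + (1−p*)·0.0000]/1.04 = 0.0000. B = V − Δ·S = 0.0000.
(3,1): S=66.5882. Δ = (V_up−V_dn)/(S_up−S_dn) = (17.5228−0.0000)/(85.2328−49.2752) = 0.4873. V = [p*·17.5228 + (1−p*)·0.0000]/1.04 = 9.3605. B = V − Δ·S = -23.0892.
(3,2): S=115.1795. Δ = (V_up−V_dn)/(S_up−S_dn) = (79.7198−17.5228)/(147.4298−85.2328) = 1.0000. V = [p*·79.7198 + (1−p*)·17.5228]/1.04 = 50.0738. B = V − Δ·S = -65.1058.
(3,3): S=199.2294. Δ = (V_up−V_dn)/(S_up−S_dn) = (187.3037−79.7198)/(255.0137−147.4298) = 1.0000. V = [p*·187.3037 + (1−p*)·79.7198]/1.04 = 134.1237. B = V − Δ·S = -65.1058.
(2,0): S=52.0220. Δ = (V_up−V_dn)/(S_up−S_dn) = (9.3605−0.0000)/(66.5882−38.4963) = 0.3332. V = [p*·9.3605 + (1−p*)·0.0000]/1.04 = 5.0003. B = V − Δ·S = -12.3340.
(2,1): S=89.9840. Δ = (V_up−V_dn)/(S_up−S_dn) = (50.0738−9.3605)/(115.1795−66.5882) = 0.8379. V = [p*·50.0738 + (1−p*)·9.3605]/1.04 = 30.7490. B = V − Δ·S = -44.6459.
(2,2): S=155.6480. Δ = (V_up−V_dn)/(S_up−S_dn) = (134.1237−50.0738)/(199.2294−115.1795) = 1.0000. V = [p*·134.1237 + (1−p*)·50.0738]/1.04 = 93.0463. B = V − Δ·S = -62.6017.
(1,0): S=70.3000. Δ = (V_up−V_dn)/(S_up−S_dn) = (30.7490−5.0003)/(89.9840−52.0220) = 0.6783. V = [p*·30.7490 + (1−p*)·5.0003]/1.04 = 18.5626. B = V − Δ·S = -29.1202.
(1,1): S=121.6000. Δ = (V_up−V_dn)/(S_up−S_dn) = (93.0463−30.7490)/(155.6480−89.9840) = 0.9487. V = [p*·93.0463 + (1−p*)·30.7490]/1.04 = 62.8448. B = V − Δ·S = -52.5205.
(0,0): S=95.0000. Δ = (V_up−V_dn)/(S_up−S_dn) = (62.8448−18.5626)/(121.6000−70.3000) = 0.8632. V = [p*·62.8448 + (1−p*)·18.5626]/1.04 = 41.5037. B = V − Δ·S = -40.5004.
Check: Δ(0,0)·S0 + B(0,0) = 41.5037 = V0.

(0,0): Delta=0.8632 Bond=-40.5004
(1,0): Delta=0.6783 Bond=-29.1202
(1,1): Delta=0.9487 Bond=-52.5205
(2,0): Delta=0.3332 Bond=-12.3340
(2,1): Delta=0.8379 Bond=-44.6459
(2,2): Delta=1.0000 Bond=-62.6017
(3,0): Delta=0.0000 Bond=0.0000
(3,1): Delta=0.4873 Bond=-23.0892
(3,2): Delta=1.0000 Bond=-65.1058
(3,3): Delta=1.0000 Bond=-65.1058
V0=41.5037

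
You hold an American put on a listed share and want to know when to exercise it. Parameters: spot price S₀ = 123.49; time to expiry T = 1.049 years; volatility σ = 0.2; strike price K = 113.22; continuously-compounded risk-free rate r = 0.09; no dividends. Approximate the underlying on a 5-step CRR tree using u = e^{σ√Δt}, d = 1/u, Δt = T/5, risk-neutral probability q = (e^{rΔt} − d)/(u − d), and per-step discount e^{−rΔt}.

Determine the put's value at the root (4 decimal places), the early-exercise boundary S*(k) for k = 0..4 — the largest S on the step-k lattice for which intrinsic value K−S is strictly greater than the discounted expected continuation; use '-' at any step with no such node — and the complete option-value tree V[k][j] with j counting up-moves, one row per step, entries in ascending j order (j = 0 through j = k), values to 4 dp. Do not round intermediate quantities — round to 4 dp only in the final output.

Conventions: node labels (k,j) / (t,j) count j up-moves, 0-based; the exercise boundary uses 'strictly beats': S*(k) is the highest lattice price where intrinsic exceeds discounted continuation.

price = 2.6587
boundary = - - - 93.8161 102.8164
tree:
2.6587
5.3747 0.7873
10.4890 1.8628 0.0375
19.4039 4.4041 0.0913 0.0000
27.6163 10.4036 0.2220 0.0000 0.0000
35.1098 19.4039 0.5400 0.0000 0.0000 0.0000

Δt=0.20980, u=1.09593, d=0.91246, q=0.58101, disc=e^(-rΔt)=0.98130
k=5 terminal: V=max(K-S,0) → 35.1098 19.4039 0.5400 0.0000 0.0000 0.0000
k=4: j=0 S=85.6037 intr=27.6163 cont=25.4985 V=27.6163[EX]; j=1 S=102.8164 intr=10.4036 cont=8.2859 V=10.4036[EX]; j=2 S=123.4900 intr=0.0000 cont=0.2220 V=0.2220[hold]; j=3 S=148.3206 intr=0.0000 cont=0.0000 V=0.0000[hold]; j=4 S=178.1439 intr=0.0000 cont=0.0000 V=0.0000[hold]  S*(4)=102.8164
k=3: j=0 S=93.8161 intr=19.4039 cont=17.2861 V=19.4039[EX]; j=1 S=112.6800 intr=0.5400 cont=4.4041 V=4.4041[hold]; j=2 S=135.3370 intr=0.0000 cont=0.0913 V=0.0913[hold]; j=3 S=162.5497 intr=0.0000 cont=0.0000 V=0.0000[hold]  S*(3)=93.8161
k=2: j=0 S=102.8164 intr=10.4036 cont=10.4890 V=10.4890[hold]; j=1 S=123.4900 intr=0.0000 cont=1.8628 V=1.8628[hold]; j=2 S=148.3206 intr=0.0000 cont=0.0375 V=0.0375[hold]  S*(2)=-
k=1: j=0 S=112.6800 intr=0.5400 cont=5.3747 V=5.3747[hold]; j=1 S=135.3370 intr=0.0000 cont=0.7873 V=0.7873[hold]  S*(1)=-
k=0: j=0 S=123.4900 intr=0.0000 cont=2.6587 V=2.6587[hold]  S*(0)=-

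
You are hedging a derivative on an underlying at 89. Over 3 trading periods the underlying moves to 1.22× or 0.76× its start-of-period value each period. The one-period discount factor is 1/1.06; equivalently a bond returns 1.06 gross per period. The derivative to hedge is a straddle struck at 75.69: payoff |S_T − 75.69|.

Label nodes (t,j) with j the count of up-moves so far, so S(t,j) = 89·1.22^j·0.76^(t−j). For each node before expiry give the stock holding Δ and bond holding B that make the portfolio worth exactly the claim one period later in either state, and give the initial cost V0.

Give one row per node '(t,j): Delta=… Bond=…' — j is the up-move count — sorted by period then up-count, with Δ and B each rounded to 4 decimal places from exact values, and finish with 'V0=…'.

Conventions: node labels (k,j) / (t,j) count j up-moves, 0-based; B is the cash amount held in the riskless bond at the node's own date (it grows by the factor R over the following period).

(0,0): Delta=0.6197 Bond=-21.9586
(1,0): Delta=-0.0119 Bond=19.4431
(1,1): Delta=0.8295 Bond=-46.0598
(2,0): Delta=-1.0000 Bond=71.4057
(2,1): Delta=0.3164 Bond=-6.4815
(2,2): Delta=1.0000 Bond=-71.4057
V0=33.1941

Risk-neutral probability p* = (R−d)/(u−d) = (1.06−0.76)/(1.22−0.76) = 0.6522.
Terminal payoffs: V(3,0)=36.6211, V(3,1)=12.9742, V(3,2)=24.9854, V(3,3)=85.9205
Node (2,0) S=51.4064: V=(p*·12.9742+(1−p*)·36.6211)/1.06=19.9993; Δ=(12.9742−36.6211)/(62.7158−39.0689)=-1.0000; B=V−Δ·S=71.4057
Node (2,1) S=82.5208: V=(p*·24.9854+(1−p*)·12.9742)/1.06=19.6298; Δ=(24.9854−12.9742)/(100.6754−62.7158)=0.3164; B=V−Δ·S=-6.4815
Node (2,2) S=132.4676: V=(p*·85.9205+(1−p*)·24.9854)/1.06=61.0619; Δ=(85.9205−24.9854)/(161.6105−100.6754)=1.0000; B=V−Δ·S=-71.4057
Node (1,0) S=67.6400: V=(p*·19.6298+(1−p*)·19.9993)/1.06=18.6399; Δ=(19.6298−19.9993)/(82.5208−51.4064)=-0.0119; B=V−Δ·S=19.4431
Node (1,1) S=108.5800: V=(p*·61.0619+(1−p*)·19.6298)/1.06=44.0101; Δ=(61.0619−19.6298)/(132.4676−82.5208)=0.8295; B=V−Δ·S=-46.0598
Node (0,0) S=89.0000: V=(p*·44.0101+(1−p*)·18.6399)/1.06=33.1941; Δ=(44.0101−18.6399)/(108.5800−67.6400)=0.6197; B=V−Δ·S=-21.9586
Sanity check at the root: Δ(0,0)·S0 + B(0,0) reproduces V0 = 33.1941.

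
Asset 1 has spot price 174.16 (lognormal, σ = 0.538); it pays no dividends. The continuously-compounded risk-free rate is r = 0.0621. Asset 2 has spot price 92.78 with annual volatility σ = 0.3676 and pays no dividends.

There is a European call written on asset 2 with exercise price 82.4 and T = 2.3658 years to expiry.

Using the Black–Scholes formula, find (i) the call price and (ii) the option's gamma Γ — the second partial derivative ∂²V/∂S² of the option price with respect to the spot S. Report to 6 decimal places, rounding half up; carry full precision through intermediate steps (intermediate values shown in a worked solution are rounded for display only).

price = 30.973598
Γ = 0.005730

σ√T = 0.3676·√2.3658 = 0.565411
d₁ = (ln(S/K) + (r+σ²/2)T) / (σ√T) = (ln(92.78/82.4) + (0.0621+0.3676²/2)·2.3658) / 0.565411 = (0.118646 + 0.306761) / 0.565411 = 0.752385
d₂ = d₁ − σ√T = 0.752385 − 0.565411 = 0.186973
e^{−rT} = 0.863366
N(d₁) = 0.774090,  N(d₂) = 0.574159
Call price V = S·N(d₁) − K·e^{−rT}·N(d₂) = 71.820082 − 40.846484 = 30.973598
φ(d₁) = (1/√(2π))·e^{−d₁²/2} = 0.300598
Γ = φ(d₁) / (S·σ·√T) = 0.005730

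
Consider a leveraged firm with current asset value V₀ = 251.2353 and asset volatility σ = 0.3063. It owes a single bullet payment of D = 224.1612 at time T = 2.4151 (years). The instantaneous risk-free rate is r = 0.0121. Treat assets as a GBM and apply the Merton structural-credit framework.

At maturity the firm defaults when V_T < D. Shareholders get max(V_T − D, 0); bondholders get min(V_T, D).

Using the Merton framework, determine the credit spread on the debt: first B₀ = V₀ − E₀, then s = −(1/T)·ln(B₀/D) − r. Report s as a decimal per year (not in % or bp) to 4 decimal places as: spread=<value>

Equity is a call on the firm's assets struck at D = 224.1612:
d₁ = [ln(V₀/D) + (r + σ²/2)T] / (σ√T)
   = [ln(251.2353/224.1612) + (0.0121 + 0.5·0.3063²)·2.4151] / (0.3063·√2.4151)
   = [0.114025 + 0.142515] / 0.476008 = 0.538938
d₂ = d₁ − σ√T = 0.538938 − 0.476008 = 0.062930
N(d₁) = 0.705035,  N(d₂) = 0.525089,  e^(−rT) = 0.971200
E₀ = V₀·N(d₁) − D·e^(−rT)·N(d₂)
   = 251.2353·0.705035 − 224.1612·0.971200·0.525089 = 62.815076
B₀ = V₀ − E₀ = 251.2353 − 62.815076 = 188.420224
spread = −(1/T)·ln(B₀/D) − r = −(1/2.4151)·ln(188.420224/224.1612) − 0.0121 = 0.05981865

spread=0.0598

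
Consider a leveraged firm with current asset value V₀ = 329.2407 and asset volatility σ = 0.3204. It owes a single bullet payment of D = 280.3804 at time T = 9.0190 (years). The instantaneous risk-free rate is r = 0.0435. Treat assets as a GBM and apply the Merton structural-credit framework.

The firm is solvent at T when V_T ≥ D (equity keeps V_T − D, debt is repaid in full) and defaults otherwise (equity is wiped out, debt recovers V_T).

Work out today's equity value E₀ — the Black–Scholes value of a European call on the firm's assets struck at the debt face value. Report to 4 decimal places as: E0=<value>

E0=179.5695

Work the structural quantities from V₀ = 329.2407 against face 280.3804:
d₁ = [ln(V₀/D) + (r + σ²/2)T] / (σ√T)
   = [ln(329.2407/280.3804) + (0.0435 + 0.5·0.3204²)·9.0190] / (0.3204·√9.0190)
   = [0.160642 + 0.855254] / 0.962214 = 1.055790
d₂ = d₁ − σ√T = 1.055790 − 0.962214 = 0.093576
N(d₁) = 0.854468,  N(d₂) = 0.537277,  e^(−rT) = 0.675484
E₀ = V₀·N(d₁) − D·e^(−rT)·N(d₂)
   = 329.2407·0.854468 − 280.3804·0.675484·0.537277 = 179.569467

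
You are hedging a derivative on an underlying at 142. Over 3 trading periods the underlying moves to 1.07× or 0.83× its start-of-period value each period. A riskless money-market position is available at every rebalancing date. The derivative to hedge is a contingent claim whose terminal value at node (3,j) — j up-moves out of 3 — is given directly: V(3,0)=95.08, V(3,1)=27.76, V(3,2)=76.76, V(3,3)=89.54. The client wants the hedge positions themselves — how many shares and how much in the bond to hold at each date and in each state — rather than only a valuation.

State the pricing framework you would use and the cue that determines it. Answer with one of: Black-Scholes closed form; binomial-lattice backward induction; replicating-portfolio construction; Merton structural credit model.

framework: replicating-portfolio construction

Key observation: the task asks for the hedge itself — share and bond holdings at every node of the 3-period tree on spot 142 with factors 1.07/0.83 — which is exactly what the replicating-portfolio construction produces.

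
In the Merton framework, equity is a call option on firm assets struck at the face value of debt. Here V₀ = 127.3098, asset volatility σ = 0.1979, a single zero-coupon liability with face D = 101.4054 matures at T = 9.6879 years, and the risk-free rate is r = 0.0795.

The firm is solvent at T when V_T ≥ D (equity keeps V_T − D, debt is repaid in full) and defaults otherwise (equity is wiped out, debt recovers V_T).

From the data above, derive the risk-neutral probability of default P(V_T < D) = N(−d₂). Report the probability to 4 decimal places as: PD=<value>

Equity is a call on the firm's assets struck at D = 101.4054:
d₁ = [ln(V₀/D) + (r + σ²/2)T] / (σ√T)
   = [ln(127.3098/101.4054) + (0.0795 + 0.5·0.1979²)·9.6879] / (0.1979·√9.6879)
   = [0.227497 + 0.959898] / 0.615971 = 1.927680
d₂ = d₁ − σ√T = 1.927680 − 0.615971 = 1.311708
risk-neutral PD = N(−d₂) = N(-1.311708) = 0.094809

PD=0.0948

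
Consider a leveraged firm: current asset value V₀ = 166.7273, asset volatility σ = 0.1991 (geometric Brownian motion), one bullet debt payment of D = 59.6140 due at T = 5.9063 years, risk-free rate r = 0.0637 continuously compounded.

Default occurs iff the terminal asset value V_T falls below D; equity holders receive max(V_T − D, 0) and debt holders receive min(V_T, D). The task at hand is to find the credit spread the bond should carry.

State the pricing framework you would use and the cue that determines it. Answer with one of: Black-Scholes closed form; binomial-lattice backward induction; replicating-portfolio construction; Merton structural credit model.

framework: Merton structural credit model

Key observation: assets follow a GBM and default happens iff V_T < 59.6140; valuing claims on that split (equity as a call, risky debt as the residual) is the structural model's definition.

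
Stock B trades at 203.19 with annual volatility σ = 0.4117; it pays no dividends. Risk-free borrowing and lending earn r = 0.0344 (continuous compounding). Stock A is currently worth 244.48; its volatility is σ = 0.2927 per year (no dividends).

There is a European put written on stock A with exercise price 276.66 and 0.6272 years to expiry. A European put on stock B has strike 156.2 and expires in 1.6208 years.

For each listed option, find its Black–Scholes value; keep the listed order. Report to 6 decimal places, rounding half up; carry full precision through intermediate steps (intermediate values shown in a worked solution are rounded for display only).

price(stock A put K=276.66) = 39.163688
price(stock B put K=156.2) = 14.837311

[stock A put K=276.66]
σ√T = 0.2927·√0.6272 = 0.231807
d₁ = (ln(S/K) + (r+σ²/2)T) / (σ√T) = (ln(244.48/276.66) + (0.0344+0.2927²/2)·0.6272) / 0.231807 = (-0.123656 + 0.048443) / 0.231807 = -0.324464
d₂ = d₁ − σ√T = -0.324464 − 0.231807 = -0.556271
e^{−rT} = 0.978655
N(−d₁) = 0.627207,  N(−d₂) = 0.710987
price = K·e^{−rT}·N(−d₂) − S·N(−d₁) = 192.503200 − 153.339512 = 39.163688
[stock B put K=156.2]
σ√T = 0.4117·√1.6208 = 0.524138
d₁ = (ln(S/K) + (r+σ²/2)T) / (σ√T) = (ln(203.19/156.2) + (0.0344+0.4117²/2)·1.6208) / 0.524138 = (0.263004 + 0.193116) / 0.524138 = 0.870229
d₂ = d₁ − σ√T = 0.870229 − 0.524138 = 0.346091
e^{−rT} = 0.945770
N(−d₁) = 0.192088,  N(−d₂) = 0.364637
price = K·e^{−rT}·N(−d₂) − S·N(−d₁) = 53.867593 − 39.030282 = 14.837311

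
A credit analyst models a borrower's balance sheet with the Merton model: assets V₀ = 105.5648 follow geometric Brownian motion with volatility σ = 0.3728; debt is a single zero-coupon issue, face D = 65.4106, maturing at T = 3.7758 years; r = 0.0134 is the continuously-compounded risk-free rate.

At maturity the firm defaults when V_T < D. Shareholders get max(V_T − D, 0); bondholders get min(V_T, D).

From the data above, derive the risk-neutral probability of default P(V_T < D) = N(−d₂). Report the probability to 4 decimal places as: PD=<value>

PD=0.3563

With assets at 105.5648 and a single debt payment of 65.4106 at 3.7758 years:
d₁ = [ln(V₀/D) + (r + σ²/2)T] / (σ√T)
   = [ln(105.5648/65.4106) + (0.0134 + 0.5·0.3728²)·3.7758] / (0.3728·√3.7758)
   = [0.478641 + 0.312976] / 0.724403 = 1.092784
d₂ = d₁ − σ√T = 1.092784 − 0.724403 = 0.368381
risk-neutral PD = N(−d₂) = N(-0.368381) = 0.356295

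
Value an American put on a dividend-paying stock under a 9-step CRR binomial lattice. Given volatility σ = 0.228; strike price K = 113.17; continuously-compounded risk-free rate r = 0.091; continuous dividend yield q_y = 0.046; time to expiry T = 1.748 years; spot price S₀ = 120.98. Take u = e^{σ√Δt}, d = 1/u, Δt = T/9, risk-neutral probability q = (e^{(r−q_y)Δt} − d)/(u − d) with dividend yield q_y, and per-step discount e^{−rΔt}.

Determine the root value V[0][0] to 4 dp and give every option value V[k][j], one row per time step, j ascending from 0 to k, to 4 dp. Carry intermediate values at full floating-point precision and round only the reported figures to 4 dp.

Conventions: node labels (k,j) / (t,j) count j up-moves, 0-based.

Δt=0.19422, u=1.10570, d=0.90440, q=0.51851, disc=e^(-rΔt)=0.98248
k=9 terminal: V=max(K-S,0) → 64.1957 53.2951 39.9682 23.6751 3.7554 0.0000 0.0000 0.0000 0.0000 0.0000
k=8: j=0 S=54.1510 intr=59.0190 cont=57.5180 V=59.0190[EX]; j=1 S=66.2039 intr=46.9661 cont=45.5724 V=46.9661[EX]; j=2 S=80.9394 intr=32.2306 cont=30.9679 V=32.2306[EX]; j=3 S=98.9548 intr=14.2152 cont=13.1127 V=14.2152[EX]; j=4 S=120.9800 intr=0.0000 cont=1.7765 V=1.7765[hold]; j=5 S=147.9075 intr=0.0000 cont=0.0000 V=0.0000[hold]; j=6 S=180.8286 intr=0.0000 cont=0.0000 V=0.0000[hold]; j=7 S=221.0772 intr=0.0000 cont=0.0000 V=0.0000[hold]; j=8 S=270.2842 intr=0.0000 cont=0.0000 V=0.0000[hold]
k=7: j=0 S=59.8749 intr=53.2951 cont=51.8450 V=53.2951[EX]; j=1 S=73.2018 intr=39.9682 cont=38.6367 V=39.9682[EX]; j=2 S=89.4949 intr=23.6751 cont=22.4885 V=23.6751[EX]; j=3 S=109.4146 intr=3.7554 cont=7.6296 V=7.6296[hold]; j=4 S=133.7679 intr=0.0000 cont=0.8404 V=0.8404[hold]; j=5 S=163.5418 intr=0.0000 cont=0.0000 V=0.0000[hold]; j=6 S=199.9427 intr=0.0000 cont=0.0000 V=0.0000[hold]; j=7 S=244.4456 intr=0.0000 cont=0.0000 V=0.0000[hold]
k=6: j=0 S=66.2039 intr=46.9661 cont=45.5724 V=46.9661[EX]; j=1 S=80.9394 intr=32.2306 cont=30.9679 V=32.2306[EX]; j=2 S=98.9548 intr=14.2152 cont=15.0863 V=15.0863[hold]; j=3 S=120.9800 intr=0.0000 cont=4.0373 V=4.0373[hold]; j=4 S=147.9075 intr=0.0000 cont=0.3976 V=0.3976[hold]; j=5 S=180.8286 intr=0.0000 cont=0.0000 V=0.0000[hold]; j=6 S=221.0772 intr=0.0000 cont=0.0000 V=0.0000[hold]
k=5: j=0 S=73.2018 intr=39.9682 cont=38.6367 V=39.9682[EX]; j=1 S=89.4949 intr=23.6751 cont=22.9322 V=23.6751[EX]; j=2 S=109.4146 intr=3.7554 cont=9.1934 V=9.1934[hold]; j=3 S=133.7679 intr=0.0000 cont=2.1124 V=2.1124[hold]; j=4 S=163.5418 intr=0.0000 cont=0.1881 V=0.1881[hold]; j=5 S=199.9427 intr=0.0000 cont=0.0000 V=0.0000[hold]
k=4: j=0 S=80.9394 intr=32.2306 cont=30.9679 V=32.2306[EX]; j=1 S=98.9548 intr=14.2152 cont=15.8830 V=15.8830[hold]; j=2 S=120.9800 intr=0.0000 cont=5.4251 V=5.4251[hold]; j=3 S=147.9075 intr=0.0000 cont=1.0951 V=1.0951[hold]; j=4 S=180.8286 intr=0.0000 cont=0.0890 V=0.0890[hold]
k=3: j=0 S=89.4949 intr=23.6751 cont=23.3381 V=23.6751[EX]; j=1 S=109.4146 intr=3.7554 cont=10.2772 V=10.2772[hold]; j=2 S=133.7679 intr=0.0000 cont=3.1243 V=3.1243[hold]; j=3 S=163.5418 intr=0.0000 cont=0.5634 V=0.5634[hold]
k=2: j=0 S=98.9548 intr=14.2152 cont=16.4351 V=16.4351[hold]; j=1 S=120.9800 intr=0.0000 cont=6.4533 V=6.4533[hold]; j=2 S=147.9075 intr=0.0000 cont=1.7649 V=1.7649[hold]
k=1: j=0 S=109.4146 intr=3.7554 cont=11.0622 V=11.0622[hold]; j=1 S=133.7679 intr=0.0000 cont=3.9519 V=3.9519[hold]
k=0: j=0 S=120.9800 intr=0.0000 cont=7.2462 V=7.2462[hold]

price = 7.2462
tree:
7.2462
11.0622 3.9519
16.4351 6.4533 1.7649
23.6751 10.2772 3.1243 0.5634
32.2306 15.8830 5.4251 1.0951 0.0890
39.9682 23.6751 9.1934 2.1124 0.1881 0.0000
46.9661 32.2306 15.0863 4.0373 0.3976 0.0000 0.0000
53.2951 39.9682 23.6751 7.6296 0.8404 0.0000 0.0000 0.0000
59.0190 46.9661 32.2306 14.2152 1.7765 0.0000 0.0000 0.0000 0.0000
64.1957 53.2951 39.9682 23.6751 3.7554 0.0000 0.0000 0.0000 0.0000 0.0000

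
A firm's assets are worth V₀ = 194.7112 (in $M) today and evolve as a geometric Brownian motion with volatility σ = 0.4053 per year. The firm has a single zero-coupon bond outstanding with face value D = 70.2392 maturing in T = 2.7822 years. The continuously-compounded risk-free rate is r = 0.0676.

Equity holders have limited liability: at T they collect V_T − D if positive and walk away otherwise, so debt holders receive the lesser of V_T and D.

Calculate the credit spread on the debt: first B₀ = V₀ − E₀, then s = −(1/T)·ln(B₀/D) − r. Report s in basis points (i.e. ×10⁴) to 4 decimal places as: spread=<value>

spread=63.4129

Equity is a call on the firm's assets struck at D = 70.2392:
d₁ = [ln(V₀/D) + (r + σ²/2)T] / (σ√T)
   = [ln(194.7112/70.2392) + (0.0676 + 0.5·0.4053²)·2.7822] / (0.4053·√2.7822)
   = [1.019611 + 0.416590] / 0.676037 = 2.124440
d₂ = d₁ − σ√T = 2.124440 − 0.676037 = 1.448402
N(d₁) = 0.983183,  N(d₂) = 0.926248,  e^(−rT) = 0.828551
E₀ = V₀·N(d₁) − D·e^(−rT)·N(d₂)
   = 194.7112·0.983183 − 70.2392·0.828551·0.926248 = 137.532177
B₀ = V₀ − E₀ = 194.7112 − 137.532177 = 57.179023
spread = −(1/T)·ln(B₀/D) − r = −(1/2.7822)·ln(57.179023/70.2392) − 0.0676 = 0.00634129
in basis points: 0.00634129 × 10⁴ = 63.4129 bp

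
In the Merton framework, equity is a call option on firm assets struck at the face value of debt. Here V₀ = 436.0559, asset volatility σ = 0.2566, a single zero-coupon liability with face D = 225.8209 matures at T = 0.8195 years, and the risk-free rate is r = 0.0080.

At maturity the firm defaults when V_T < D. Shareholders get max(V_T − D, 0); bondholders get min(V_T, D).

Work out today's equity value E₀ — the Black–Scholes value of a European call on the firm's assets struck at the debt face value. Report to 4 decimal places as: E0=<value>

E0=211.7554

With assets at 436.0559 and a single debt payment of 225.8209 at 0.8195 years:
d₁ = [ln(V₀/D) + (r + σ²/2)T] / (σ√T)
   = [ln(436.0559/225.8209) + (0.0080 + 0.5·0.2566²)·0.8195] / (0.2566·√0.8195)
   = [0.658028 + 0.033535] / 0.232290 = 2.977152
d₂ = d₁ − σ√T = 2.977152 − 0.232290 = 2.744862
N(d₁) = 0.998545,  N(d₂) = 0.996973,  e^(−rT) = 0.993465
E₀ = V₀·N(d₁) − D·e^(−rT)·N(d₂)
   = 436.0559·0.998545 − 225.8209·0.993465·0.996973 = 211.755362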